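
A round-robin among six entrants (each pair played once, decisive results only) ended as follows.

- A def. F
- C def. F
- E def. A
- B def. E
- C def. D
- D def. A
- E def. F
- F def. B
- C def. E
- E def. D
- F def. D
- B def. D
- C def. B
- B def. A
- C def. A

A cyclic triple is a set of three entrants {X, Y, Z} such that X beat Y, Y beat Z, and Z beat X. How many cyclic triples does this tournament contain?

3

Win totals: A 1, B 3, C 5, D 1, E 3, F 2.
An entrant with w wins dominates both others in C(w,2) triples; summing gives 0 + 3 + 10 + 0 + 3 + 1 = 17 transitive triples.
Total triples C(6,3) = 20, so cyclic triples = 20 − 17 = 3.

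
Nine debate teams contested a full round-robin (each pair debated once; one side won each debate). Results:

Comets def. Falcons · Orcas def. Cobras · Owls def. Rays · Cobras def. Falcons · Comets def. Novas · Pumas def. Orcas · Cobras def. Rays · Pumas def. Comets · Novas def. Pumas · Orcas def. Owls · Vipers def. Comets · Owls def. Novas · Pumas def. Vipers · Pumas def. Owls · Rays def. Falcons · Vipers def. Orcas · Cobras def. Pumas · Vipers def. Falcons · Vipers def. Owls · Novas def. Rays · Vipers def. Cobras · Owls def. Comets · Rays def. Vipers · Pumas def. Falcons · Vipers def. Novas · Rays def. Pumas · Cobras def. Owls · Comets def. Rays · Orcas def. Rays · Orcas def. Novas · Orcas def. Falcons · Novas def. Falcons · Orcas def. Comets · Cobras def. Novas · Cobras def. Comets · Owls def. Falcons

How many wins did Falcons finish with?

Falcons' results: beat no one; lost to Cobras, Owls, Rays, Novas, Comets, Orcas, Pumas, Vipers.
That is 0 wins.

0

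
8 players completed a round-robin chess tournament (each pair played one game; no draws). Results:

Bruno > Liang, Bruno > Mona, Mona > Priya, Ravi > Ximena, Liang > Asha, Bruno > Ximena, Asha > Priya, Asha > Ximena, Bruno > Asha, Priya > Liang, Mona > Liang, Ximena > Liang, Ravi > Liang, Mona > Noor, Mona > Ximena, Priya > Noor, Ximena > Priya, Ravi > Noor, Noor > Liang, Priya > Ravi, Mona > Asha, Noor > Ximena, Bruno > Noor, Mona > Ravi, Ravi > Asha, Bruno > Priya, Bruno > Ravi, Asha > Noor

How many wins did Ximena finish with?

Ximena's results: beat Liang, Priya; lost to Bruno, Noor, Asha, Mona, Ravi.
That is 2 wins.

2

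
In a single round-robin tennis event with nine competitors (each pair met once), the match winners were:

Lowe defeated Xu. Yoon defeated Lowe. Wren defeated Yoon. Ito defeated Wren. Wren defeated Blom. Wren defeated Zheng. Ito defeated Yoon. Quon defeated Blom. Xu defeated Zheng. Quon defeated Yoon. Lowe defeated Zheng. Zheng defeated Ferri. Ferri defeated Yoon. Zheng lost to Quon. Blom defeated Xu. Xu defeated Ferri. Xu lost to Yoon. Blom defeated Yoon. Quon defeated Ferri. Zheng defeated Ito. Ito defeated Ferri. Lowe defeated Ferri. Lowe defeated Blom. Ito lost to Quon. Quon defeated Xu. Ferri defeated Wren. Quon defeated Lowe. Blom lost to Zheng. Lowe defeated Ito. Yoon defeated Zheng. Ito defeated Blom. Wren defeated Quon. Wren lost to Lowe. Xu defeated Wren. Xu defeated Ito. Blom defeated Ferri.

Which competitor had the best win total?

Win totals: Quon 7, Ito 4, Yoon 3, Blom 3, Zheng 3, Wren 4, Lowe 6, Xu 4, Ferri 2.
Quon leads with 7 wins (next highest: 6).

Quon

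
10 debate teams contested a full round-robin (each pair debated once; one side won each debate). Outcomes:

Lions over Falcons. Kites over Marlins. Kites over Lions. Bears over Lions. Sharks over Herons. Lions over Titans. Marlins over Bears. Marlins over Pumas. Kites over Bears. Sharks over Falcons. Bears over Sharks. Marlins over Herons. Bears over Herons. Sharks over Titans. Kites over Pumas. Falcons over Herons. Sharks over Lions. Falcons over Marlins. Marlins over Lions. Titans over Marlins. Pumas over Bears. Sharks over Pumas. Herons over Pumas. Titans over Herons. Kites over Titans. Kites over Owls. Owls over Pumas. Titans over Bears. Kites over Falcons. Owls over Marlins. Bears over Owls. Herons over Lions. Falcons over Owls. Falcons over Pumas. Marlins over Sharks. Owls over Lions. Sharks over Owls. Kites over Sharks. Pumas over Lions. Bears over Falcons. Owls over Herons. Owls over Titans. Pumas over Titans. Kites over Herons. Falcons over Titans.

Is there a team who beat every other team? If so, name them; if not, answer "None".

Kites has 9 wins out of 9 opponents — a perfect record.

Kites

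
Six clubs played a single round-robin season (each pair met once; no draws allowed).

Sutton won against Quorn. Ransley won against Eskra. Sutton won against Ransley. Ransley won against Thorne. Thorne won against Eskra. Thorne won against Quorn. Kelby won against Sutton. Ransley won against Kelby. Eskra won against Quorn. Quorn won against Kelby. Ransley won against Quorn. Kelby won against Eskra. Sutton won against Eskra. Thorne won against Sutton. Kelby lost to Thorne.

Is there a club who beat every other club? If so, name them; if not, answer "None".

None

Highest win total is Thorne with 4 (out of 5 possible).
Thorne lost to Ransley, so no club went undefeated.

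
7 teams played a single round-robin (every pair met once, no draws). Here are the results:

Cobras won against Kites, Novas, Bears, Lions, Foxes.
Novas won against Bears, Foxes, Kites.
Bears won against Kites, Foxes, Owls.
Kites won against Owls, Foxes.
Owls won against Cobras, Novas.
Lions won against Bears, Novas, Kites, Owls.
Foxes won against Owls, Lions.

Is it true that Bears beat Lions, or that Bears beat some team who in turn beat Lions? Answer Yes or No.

Bears did not beat Lions directly.
Bears beat Owls, Foxes, Kites. Of those, Foxes beat Lions.

Yes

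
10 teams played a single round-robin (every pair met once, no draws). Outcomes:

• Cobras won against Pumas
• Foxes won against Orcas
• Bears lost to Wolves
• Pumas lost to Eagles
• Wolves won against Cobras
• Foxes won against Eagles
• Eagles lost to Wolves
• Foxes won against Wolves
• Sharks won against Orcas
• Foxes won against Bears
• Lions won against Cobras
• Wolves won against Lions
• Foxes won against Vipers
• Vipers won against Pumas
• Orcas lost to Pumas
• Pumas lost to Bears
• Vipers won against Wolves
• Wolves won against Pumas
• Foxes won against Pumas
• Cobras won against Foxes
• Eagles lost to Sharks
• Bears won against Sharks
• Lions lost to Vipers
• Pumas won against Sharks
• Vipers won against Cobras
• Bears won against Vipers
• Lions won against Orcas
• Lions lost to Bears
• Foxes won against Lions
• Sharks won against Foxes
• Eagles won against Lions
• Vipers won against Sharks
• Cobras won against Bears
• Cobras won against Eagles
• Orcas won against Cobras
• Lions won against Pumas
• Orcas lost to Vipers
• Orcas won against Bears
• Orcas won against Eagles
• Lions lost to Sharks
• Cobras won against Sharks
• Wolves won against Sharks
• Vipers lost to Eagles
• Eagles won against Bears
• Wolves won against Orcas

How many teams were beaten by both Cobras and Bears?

Cobras beat: Pumas, Bears, Eagles, Foxes, Sharks.
Bears beat: Pumas, Lions, Vipers, Sharks.
Both beat: Pumas, Sharks — 2.

2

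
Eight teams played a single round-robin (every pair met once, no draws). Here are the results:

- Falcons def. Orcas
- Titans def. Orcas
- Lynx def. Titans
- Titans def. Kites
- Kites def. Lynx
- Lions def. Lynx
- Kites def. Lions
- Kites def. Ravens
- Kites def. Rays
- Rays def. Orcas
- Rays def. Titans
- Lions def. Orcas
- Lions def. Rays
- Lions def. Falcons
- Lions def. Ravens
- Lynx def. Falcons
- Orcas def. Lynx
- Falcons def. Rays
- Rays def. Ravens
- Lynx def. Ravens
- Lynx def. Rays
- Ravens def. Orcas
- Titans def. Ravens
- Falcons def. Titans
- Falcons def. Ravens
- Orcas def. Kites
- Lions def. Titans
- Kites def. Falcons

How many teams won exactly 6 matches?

Win totals: Lynx 4, Titans 3, Falcons 4, Orcas 2, Kites 5, Lions 6, Rays 3, Ravens 1.
Exactly 6: Lions — 1 team.

1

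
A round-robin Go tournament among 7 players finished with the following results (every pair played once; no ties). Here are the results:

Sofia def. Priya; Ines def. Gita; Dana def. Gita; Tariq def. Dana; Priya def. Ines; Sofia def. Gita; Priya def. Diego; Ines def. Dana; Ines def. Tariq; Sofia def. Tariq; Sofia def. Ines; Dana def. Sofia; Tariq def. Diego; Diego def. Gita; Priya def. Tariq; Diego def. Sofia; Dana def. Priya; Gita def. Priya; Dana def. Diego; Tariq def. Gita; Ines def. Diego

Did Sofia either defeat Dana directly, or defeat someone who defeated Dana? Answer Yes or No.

Yes

Sofia did not beat Dana directly.
Sofia beat Ines, Priya, Gita, Tariq. Of those, Ines beat Dana.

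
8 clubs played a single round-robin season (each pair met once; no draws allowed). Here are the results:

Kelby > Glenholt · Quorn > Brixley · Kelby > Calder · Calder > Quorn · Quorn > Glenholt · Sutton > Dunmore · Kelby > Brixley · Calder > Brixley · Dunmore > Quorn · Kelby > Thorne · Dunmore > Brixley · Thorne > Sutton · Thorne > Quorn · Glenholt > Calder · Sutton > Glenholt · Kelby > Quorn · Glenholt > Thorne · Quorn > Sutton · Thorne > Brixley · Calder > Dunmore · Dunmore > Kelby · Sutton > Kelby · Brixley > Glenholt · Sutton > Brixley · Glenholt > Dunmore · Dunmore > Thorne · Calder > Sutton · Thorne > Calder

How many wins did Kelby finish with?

Kelby's results: beat Quorn, Thorne, Calder, Glenholt, Brixley; lost to Dunmore, Sutton.
That is 5 wins.

5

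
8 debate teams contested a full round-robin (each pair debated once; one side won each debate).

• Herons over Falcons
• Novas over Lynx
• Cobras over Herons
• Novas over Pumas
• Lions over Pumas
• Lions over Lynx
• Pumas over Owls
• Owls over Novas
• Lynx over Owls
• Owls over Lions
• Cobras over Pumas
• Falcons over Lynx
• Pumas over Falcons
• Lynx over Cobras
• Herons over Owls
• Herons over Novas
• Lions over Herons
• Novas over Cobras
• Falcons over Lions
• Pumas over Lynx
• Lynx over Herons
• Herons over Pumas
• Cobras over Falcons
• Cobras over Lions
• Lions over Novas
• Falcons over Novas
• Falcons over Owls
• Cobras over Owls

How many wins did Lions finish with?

4

Lions' results: beat Pumas, Herons, Novas, Lynx; lost to Owls, Falcons, Cobras.
That is 4 wins.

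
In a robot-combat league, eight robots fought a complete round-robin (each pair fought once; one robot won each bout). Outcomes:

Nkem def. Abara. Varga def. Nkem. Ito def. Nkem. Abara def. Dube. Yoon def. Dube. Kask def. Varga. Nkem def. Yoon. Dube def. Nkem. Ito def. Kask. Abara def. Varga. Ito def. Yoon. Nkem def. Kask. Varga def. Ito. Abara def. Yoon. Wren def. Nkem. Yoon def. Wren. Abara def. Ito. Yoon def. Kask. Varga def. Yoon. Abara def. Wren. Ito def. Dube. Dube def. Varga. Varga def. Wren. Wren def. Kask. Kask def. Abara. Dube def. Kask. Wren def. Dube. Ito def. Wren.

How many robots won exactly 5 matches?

2

Win totals: Dube 3, Yoon 3, Abara 5, Varga 4, Kask 2, Ito 5, Nkem 3, Wren 3.
Exactly 5: Abara, Ito — 2 robots.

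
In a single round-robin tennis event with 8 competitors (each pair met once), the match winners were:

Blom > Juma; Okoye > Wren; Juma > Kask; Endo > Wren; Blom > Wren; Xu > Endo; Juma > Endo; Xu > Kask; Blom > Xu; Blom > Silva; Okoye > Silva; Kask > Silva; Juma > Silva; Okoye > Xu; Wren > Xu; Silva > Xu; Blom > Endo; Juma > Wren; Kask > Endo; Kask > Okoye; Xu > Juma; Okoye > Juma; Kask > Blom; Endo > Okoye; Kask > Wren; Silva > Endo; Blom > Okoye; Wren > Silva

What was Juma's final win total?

Juma's results: beat Silva, Wren, Endo, Kask; lost to Okoye, Xu, Blom.
That is 4 wins.

4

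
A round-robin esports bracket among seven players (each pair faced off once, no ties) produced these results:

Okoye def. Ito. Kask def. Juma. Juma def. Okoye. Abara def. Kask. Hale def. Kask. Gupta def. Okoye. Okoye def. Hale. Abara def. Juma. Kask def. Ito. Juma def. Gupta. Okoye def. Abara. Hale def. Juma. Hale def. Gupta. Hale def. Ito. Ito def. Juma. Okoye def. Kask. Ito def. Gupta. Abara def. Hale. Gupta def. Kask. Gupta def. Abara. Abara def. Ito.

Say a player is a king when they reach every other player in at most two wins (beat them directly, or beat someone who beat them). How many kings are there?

5

Okoye reaches everyone (king).
Gupta reaches everyone (king).
Kask cannot reach Hale, Abara in two steps.
Hale reaches everyone (king).
Abara reaches everyone (king).
Ito cannot reach Hale in two steps.
Juma reaches everyone (king).
Kings: Okoye, Gupta, Hale, Abara, Juma — 5.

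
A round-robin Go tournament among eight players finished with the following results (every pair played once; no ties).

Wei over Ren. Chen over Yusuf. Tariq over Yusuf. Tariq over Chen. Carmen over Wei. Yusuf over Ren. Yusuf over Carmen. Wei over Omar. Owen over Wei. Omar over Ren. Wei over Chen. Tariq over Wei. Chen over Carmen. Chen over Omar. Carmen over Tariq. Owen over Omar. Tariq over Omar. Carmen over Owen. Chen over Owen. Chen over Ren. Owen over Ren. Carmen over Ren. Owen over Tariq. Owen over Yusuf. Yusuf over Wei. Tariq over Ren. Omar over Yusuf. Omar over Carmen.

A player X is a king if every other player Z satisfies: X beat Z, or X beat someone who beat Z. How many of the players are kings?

5

Carmen reaches everyone (king).
Tariq reaches everyone (king).
Chen reaches everyone (king).
Owen reaches everyone (king).
Omar cannot reach Chen in two steps.
Wei cannot reach Tariq in two steps.
Ren cannot reach Carmen, Tariq, Chen, Owen, Omar, Wei, Yusuf in two steps.
Yusuf reaches everyone (king).
Kings: Carmen, Tariq, Chen, Owen, Yusuf — 5.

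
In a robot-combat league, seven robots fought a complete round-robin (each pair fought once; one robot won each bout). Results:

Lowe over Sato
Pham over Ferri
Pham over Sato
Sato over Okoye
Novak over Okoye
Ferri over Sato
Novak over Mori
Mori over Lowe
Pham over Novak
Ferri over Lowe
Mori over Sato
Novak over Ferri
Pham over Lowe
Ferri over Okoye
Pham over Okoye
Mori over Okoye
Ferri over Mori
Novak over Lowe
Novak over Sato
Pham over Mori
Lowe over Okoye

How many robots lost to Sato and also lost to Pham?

1

Sato beat: Okoye.
Pham beat: Mori, Sato, Novak, Ferri, Lowe, Okoye.
Both beat: Okoye — 1.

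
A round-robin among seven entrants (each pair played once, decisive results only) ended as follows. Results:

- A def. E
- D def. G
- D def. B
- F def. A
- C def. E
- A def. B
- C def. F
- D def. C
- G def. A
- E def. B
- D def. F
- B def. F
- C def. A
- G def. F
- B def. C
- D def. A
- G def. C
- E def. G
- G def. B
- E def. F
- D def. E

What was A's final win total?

2

A's results: beat B, E; lost to C, D, F, G.
That is 2 wins.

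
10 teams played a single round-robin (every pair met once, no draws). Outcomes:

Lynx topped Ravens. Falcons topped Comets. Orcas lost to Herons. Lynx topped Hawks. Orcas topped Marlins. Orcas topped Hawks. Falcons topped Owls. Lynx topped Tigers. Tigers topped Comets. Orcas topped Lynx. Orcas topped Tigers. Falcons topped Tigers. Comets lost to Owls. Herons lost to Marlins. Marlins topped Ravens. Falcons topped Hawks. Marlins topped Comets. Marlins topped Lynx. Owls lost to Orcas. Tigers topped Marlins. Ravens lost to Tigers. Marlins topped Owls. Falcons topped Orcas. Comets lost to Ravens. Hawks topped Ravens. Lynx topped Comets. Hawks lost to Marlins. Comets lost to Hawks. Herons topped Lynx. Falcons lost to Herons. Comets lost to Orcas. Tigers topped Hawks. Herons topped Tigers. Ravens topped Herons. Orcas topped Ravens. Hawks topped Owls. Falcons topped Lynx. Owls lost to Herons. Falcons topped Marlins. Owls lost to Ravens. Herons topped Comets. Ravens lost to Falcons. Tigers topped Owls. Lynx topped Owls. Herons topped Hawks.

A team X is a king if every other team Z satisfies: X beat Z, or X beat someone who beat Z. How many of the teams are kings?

Hawks cannot reach Orcas, Falcons, Tigers, Lynx, Marlins in two steps.
Owls cannot reach Hawks, Orcas, Herons, Falcons, Tigers, Lynx, Marlins, Ravens in two steps.
Orcas cannot reach Falcons in two steps.
Herons reaches everyone (king).
Falcons reaches everyone (king).
Comets cannot reach Hawks, Owls, Orcas, Herons, Falcons, Tigers, Lynx, Marlins, Ravens in two steps.
Tigers cannot reach Orcas, Falcons in two steps.
Lynx cannot reach Orcas, Falcons in two steps.
Marlins reaches everyone (king).
Ravens cannot reach Marlins in two steps.
Kings: Herons, Falcons, Marlins — 3.

3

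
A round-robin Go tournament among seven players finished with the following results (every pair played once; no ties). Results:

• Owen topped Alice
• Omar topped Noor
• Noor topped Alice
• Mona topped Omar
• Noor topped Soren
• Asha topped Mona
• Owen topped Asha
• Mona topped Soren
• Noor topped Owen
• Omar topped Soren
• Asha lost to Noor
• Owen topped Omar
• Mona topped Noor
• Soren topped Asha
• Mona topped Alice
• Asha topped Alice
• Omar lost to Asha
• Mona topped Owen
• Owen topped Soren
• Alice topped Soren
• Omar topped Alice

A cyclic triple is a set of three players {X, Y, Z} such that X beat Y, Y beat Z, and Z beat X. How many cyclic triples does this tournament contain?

7

Win totals: Noor 4, Soren 1, Owen 4, Alice 1, Omar 3, Asha 3, Mona 5.
A player with w wins dominates both others in C(w,2) triples; summing gives 6 + 0 + 6 + 0 + 3 + 3 + 10 = 28 transitive triples.
Total triples C(7,3) = 35, so cyclic triples = 35 − 28 = 7.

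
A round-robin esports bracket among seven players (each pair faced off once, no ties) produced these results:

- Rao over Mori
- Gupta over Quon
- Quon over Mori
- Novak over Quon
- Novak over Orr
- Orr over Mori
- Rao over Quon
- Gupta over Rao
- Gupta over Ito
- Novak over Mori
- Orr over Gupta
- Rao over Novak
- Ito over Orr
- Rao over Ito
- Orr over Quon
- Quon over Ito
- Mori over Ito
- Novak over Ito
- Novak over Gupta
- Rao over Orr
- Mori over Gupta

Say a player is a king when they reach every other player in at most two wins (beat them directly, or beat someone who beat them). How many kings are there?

Novak reaches everyone (king).
Quon cannot reach Novak, Rao in two steps.
Rao reaches everyone (king).
Orr cannot reach Novak in two steps.
Mori cannot reach Novak in two steps.
Ito cannot reach Novak, Rao in two steps.
Gupta reaches everyone (king).
Kings: Novak, Rao, Gupta — 3.

3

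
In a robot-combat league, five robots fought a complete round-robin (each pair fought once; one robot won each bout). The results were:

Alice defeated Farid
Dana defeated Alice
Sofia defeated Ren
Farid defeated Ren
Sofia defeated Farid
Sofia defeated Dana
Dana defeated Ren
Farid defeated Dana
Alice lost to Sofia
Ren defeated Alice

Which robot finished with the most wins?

Win totals: Ren 1, Dana 2, Alice 1, Farid 2, Sofia 4.
Sofia leads with 4 wins (next highest: 2).

Sofia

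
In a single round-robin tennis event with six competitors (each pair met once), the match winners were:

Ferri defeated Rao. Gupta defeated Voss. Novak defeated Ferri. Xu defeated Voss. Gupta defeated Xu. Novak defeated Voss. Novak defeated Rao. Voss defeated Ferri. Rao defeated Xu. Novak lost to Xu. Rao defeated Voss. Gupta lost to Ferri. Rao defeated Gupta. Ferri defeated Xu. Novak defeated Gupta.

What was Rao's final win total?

Rao's results: beat Gupta, Voss, Xu; lost to Ferri, Novak.
That is 3 wins.

3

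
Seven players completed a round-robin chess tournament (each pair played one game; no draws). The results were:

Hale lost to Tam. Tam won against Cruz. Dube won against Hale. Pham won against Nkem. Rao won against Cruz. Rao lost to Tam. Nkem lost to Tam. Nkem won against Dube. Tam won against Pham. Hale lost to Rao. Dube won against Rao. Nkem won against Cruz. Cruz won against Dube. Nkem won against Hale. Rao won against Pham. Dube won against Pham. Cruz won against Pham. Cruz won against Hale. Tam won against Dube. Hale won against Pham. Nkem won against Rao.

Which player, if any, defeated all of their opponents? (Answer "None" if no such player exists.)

Tam has 6 wins out of 6 opponents — a perfect record.

Tam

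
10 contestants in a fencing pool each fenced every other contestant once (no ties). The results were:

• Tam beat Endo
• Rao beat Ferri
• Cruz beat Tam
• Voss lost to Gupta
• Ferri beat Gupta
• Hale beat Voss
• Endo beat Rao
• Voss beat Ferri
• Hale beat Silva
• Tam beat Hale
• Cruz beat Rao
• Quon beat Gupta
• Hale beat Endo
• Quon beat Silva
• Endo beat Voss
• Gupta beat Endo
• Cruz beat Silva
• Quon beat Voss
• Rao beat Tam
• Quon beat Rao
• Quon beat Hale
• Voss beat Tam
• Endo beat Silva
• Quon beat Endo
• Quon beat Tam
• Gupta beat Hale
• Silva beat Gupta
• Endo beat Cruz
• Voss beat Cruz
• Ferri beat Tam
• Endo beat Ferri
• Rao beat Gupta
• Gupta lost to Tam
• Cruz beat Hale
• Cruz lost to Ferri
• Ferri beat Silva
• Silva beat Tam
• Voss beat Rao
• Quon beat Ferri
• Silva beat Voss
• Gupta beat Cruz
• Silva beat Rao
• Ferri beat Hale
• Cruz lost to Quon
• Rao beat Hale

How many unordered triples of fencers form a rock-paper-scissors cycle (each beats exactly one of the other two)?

28

Win totals: Cruz 4, Rao 4, Hale 3, Tam 3, Gupta 4, Silva 4, Quon 9, Voss 4, Endo 5, Ferri 5.
A fencer with w wins dominates both others in C(w,2) triples; summing gives 6 + 6 + 3 + 3 + 6 + 6 + 36 + 6 + 10 + 10 = 92 transitive triples.
Total triples C(10,3) = 120, so cyclic triples = 120 − 92 = 28.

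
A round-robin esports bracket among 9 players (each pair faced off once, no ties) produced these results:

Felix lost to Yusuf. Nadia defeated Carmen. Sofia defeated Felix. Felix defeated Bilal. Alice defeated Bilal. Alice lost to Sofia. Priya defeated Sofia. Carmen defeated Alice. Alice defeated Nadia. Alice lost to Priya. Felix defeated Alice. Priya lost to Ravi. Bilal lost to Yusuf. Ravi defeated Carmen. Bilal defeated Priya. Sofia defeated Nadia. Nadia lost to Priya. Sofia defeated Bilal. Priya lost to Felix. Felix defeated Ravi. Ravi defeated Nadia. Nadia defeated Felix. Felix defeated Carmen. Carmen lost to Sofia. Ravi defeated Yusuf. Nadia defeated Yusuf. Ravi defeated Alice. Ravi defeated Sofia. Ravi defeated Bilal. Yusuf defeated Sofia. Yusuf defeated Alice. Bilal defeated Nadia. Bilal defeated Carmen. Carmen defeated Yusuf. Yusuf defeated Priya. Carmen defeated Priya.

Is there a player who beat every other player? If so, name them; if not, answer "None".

Highest win total is Ravi with 7 (out of 8 possible).
Ravi lost to Felix, so no player went undefeated.

None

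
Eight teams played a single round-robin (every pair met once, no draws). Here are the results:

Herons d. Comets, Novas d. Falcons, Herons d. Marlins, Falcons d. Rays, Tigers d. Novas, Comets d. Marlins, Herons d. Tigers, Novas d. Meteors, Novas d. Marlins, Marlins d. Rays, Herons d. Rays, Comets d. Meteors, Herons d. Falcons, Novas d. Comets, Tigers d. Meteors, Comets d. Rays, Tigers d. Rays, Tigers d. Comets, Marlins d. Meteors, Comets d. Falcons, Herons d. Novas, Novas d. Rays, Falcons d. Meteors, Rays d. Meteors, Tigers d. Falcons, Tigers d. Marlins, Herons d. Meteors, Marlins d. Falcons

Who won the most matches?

Win totals: Comets 4, Herons 7, Meteors 0, Marlins 3, Tigers 6, Rays 1, Falcons 2, Novas 5.
Herons leads with 7 wins (next highest: 6).

Herons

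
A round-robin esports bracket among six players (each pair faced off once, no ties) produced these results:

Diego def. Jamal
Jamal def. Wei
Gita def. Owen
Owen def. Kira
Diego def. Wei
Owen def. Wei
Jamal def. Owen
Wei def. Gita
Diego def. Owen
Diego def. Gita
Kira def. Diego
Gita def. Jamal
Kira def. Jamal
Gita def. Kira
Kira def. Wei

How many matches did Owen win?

2

Owen's results: beat Wei, Kira; lost to Jamal, Gita, Diego.
That is 2 wins.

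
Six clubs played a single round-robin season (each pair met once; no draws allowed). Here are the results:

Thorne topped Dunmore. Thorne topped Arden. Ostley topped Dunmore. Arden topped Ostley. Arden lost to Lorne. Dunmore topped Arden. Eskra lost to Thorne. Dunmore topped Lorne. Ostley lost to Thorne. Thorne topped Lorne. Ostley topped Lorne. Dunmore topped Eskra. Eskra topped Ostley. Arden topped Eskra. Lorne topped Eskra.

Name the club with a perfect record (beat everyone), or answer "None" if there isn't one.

Thorne has 5 wins out of 5 opponents — a perfect record.

Thorne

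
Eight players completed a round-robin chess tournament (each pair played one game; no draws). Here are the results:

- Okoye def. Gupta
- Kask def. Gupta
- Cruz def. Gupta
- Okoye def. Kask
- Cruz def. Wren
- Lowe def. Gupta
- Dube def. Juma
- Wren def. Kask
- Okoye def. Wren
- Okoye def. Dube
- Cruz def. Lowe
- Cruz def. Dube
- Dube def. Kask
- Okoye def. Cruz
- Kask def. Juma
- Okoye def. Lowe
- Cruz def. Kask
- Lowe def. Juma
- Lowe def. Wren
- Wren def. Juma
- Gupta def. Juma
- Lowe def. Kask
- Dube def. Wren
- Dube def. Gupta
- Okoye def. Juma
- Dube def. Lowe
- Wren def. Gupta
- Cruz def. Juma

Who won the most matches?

Okoye

Win totals: Kask 2, Wren 3, Lowe 4, Gupta 1, Cruz 6, Juma 0, Dube 5, Okoye 7.
Okoye leads with 7 wins (next highest: 6).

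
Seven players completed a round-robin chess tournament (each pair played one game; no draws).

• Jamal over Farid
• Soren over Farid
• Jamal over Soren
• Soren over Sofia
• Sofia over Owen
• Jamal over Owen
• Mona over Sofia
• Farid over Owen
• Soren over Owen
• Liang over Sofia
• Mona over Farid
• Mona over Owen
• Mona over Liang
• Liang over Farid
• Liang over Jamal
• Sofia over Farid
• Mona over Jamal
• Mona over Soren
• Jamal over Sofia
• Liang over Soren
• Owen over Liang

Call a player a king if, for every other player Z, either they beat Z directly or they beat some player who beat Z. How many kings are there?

Farid cannot reach Soren, Sofia, Mona, Jamal in two steps.
Soren cannot reach Mona, Jamal in two steps.
Sofia cannot reach Soren, Mona, Jamal in two steps.
Mona reaches everyone (king).
Owen cannot reach Mona in two steps.
Liang cannot reach Mona in two steps.
Jamal cannot reach Mona in two steps.
Kings: Mona — 1.

1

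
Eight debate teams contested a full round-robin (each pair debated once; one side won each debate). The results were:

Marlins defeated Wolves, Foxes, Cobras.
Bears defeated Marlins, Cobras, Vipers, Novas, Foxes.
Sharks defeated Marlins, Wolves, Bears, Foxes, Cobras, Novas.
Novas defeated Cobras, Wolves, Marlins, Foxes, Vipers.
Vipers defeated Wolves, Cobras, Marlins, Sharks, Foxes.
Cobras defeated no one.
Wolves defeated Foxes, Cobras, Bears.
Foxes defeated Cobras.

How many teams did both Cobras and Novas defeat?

0

Cobras beat: no one.
Novas beat: Foxes, Marlins, Cobras, Vipers, Wolves.
No one was beaten by both.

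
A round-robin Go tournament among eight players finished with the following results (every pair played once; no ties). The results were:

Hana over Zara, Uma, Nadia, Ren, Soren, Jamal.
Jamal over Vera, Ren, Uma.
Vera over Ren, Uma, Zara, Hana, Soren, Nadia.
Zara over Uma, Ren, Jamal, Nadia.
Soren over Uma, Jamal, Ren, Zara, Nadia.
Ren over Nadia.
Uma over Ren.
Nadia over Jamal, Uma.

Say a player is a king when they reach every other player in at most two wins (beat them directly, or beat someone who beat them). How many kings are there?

Nadia cannot reach Zara, Soren, Hana in two steps.
Zara cannot reach Soren, Hana in two steps.
Soren cannot reach Hana in two steps.
Hana reaches everyone (king).
Ren cannot reach Zara, Soren, Hana, Vera in two steps.
Jamal reaches everyone (king).
Uma cannot reach Zara, Soren, Hana, Jamal, Vera in two steps.
Vera reaches everyone (king).
Kings: Hana, Jamal, Vera — 3.

3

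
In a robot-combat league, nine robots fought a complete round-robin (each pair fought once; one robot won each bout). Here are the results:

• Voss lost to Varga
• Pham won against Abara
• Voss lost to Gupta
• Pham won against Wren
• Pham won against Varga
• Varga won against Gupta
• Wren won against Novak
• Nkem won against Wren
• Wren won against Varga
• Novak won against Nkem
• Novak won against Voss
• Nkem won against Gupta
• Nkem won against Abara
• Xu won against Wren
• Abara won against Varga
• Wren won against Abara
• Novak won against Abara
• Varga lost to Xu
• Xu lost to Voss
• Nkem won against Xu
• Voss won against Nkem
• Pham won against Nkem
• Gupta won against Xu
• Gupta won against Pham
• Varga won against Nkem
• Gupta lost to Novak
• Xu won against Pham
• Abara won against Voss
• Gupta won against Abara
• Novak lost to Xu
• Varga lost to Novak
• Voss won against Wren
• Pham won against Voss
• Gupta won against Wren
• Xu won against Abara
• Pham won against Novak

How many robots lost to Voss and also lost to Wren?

Voss beat: Xu, Nkem, Wren.
Wren beat: Varga, Abara, Novak.
No one was beaten by both.

0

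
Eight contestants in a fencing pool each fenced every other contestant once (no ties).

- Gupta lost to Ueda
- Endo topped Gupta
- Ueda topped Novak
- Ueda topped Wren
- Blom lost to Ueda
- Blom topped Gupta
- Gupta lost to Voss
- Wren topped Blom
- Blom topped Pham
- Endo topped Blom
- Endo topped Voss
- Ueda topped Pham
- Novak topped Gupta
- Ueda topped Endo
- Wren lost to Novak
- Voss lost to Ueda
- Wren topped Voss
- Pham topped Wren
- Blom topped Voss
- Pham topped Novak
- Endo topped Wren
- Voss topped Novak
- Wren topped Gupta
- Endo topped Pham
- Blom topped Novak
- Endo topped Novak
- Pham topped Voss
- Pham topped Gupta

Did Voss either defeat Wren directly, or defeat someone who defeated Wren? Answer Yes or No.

Yes

Voss did not beat Wren directly.
Voss beat Gupta, Novak. Of those, Novak beat Wren.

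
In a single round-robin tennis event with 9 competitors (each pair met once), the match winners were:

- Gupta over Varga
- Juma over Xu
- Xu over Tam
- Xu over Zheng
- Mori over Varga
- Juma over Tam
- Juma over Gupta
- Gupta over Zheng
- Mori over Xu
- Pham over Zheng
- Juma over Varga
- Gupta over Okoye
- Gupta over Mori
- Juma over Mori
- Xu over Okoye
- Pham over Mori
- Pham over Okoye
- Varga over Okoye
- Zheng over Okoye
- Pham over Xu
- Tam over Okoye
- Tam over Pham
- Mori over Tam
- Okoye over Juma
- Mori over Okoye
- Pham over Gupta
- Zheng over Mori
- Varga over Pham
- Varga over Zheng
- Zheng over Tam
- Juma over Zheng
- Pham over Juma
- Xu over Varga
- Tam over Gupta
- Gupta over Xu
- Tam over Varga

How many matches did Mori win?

4

Mori's results: beat Okoye, Tam, Xu, Varga; lost to Juma, Gupta, Zheng, Pham.
That is 4 wins.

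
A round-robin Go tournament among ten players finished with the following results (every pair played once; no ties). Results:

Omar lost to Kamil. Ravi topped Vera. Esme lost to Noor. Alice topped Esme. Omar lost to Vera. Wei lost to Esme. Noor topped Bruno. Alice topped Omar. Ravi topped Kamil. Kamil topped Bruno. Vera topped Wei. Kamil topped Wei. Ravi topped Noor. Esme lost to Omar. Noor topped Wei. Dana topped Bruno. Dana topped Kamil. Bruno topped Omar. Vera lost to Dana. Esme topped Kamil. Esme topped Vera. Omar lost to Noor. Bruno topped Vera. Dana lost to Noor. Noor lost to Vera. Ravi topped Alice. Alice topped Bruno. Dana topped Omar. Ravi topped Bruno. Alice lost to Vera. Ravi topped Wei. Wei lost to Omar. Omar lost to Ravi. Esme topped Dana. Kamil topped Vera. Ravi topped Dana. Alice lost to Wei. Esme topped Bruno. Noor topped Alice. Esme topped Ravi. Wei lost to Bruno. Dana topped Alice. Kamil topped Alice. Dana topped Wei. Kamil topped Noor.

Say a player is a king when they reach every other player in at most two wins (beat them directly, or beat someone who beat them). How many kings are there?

Kamil cannot reach Ravi in two steps.
Vera cannot reach Kamil, Ravi in two steps.
Noor reaches everyone (king).
Bruno cannot reach Kamil, Ravi, Dana in two steps.
Omar cannot reach Noor in two steps.
Wei cannot reach Kamil, Vera, Noor, Ravi, Dana in two steps.
Alice cannot reach Noor in two steps.
Ravi reaches everyone (king).
Dana cannot reach Ravi in two steps.
Esme reaches everyone (king).
Kings: Noor, Ravi, Esme — 3.

3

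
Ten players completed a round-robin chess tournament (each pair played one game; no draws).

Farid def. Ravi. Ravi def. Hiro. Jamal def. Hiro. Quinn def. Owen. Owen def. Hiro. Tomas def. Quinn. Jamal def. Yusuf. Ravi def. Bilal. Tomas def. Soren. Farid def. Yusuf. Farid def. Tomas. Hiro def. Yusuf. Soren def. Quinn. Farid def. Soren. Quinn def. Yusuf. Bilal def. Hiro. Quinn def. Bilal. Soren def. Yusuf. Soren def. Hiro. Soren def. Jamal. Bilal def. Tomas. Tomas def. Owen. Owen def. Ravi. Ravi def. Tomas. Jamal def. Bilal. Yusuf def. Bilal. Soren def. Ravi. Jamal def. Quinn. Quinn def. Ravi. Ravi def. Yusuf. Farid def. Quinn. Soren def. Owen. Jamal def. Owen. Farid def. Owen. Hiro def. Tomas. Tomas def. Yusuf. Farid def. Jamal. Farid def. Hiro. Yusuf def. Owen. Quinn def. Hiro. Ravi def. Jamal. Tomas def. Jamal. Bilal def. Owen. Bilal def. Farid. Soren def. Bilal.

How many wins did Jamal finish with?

5

Jamal's results: beat Hiro, Owen, Yusuf, Quinn, Bilal; lost to Ravi, Tomas, Soren, Farid.
That is 5 wins.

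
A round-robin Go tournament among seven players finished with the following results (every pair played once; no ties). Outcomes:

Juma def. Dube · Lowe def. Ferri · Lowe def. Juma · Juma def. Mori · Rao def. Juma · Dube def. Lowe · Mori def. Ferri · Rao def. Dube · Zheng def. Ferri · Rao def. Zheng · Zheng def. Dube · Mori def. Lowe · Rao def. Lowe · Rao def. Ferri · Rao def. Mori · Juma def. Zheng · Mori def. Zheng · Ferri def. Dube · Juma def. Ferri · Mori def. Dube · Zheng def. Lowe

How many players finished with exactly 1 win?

2

Win totals: Zheng 3, Rao 6, Ferri 1, Lowe 2, Mori 4, Dube 1, Juma 4.
Exactly 1: Ferri, Dube — 2 players.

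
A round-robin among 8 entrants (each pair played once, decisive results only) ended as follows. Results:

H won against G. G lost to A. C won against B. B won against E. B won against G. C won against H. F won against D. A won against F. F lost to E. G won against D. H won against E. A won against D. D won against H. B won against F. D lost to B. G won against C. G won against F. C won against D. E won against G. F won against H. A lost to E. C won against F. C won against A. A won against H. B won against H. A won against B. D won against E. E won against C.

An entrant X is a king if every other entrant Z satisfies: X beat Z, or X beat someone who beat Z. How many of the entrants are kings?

5

A reaches everyone (king).
B reaches everyone (king).
C reaches everyone (king).
D cannot reach B in two steps.
E reaches everyone (king).
F cannot reach A, B, C in two steps.
G reaches everyone (king).
H cannot reach B in two steps.
Kings: A, B, C, E, G — 5.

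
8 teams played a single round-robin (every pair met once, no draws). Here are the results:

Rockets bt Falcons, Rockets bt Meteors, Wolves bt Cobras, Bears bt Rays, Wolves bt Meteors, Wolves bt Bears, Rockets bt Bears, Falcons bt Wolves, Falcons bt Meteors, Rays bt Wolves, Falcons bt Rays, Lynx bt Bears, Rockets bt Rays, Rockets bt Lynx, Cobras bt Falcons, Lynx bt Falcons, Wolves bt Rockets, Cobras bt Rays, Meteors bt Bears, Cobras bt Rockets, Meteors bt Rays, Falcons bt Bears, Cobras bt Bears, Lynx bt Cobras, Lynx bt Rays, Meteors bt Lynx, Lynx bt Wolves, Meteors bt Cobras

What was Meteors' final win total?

4

Meteors' results: beat Bears, Cobras, Rays, Lynx; lost to Wolves, Falcons, Rockets.
That is 4 wins.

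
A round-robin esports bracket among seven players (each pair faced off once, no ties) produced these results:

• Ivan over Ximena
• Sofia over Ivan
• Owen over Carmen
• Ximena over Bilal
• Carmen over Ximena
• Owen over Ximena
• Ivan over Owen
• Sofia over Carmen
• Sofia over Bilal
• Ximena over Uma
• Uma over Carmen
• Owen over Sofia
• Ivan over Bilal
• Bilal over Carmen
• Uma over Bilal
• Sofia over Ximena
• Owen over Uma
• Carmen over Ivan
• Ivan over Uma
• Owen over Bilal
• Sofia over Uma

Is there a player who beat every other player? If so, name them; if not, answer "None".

Highest win total is Sofia with 5 (out of 6 possible).
Sofia lost to Owen, so no player went undefeated.

None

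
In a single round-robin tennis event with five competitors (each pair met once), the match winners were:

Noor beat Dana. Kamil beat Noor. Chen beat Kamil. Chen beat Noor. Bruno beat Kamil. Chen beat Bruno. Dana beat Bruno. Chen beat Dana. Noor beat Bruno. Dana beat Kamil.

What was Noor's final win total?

2

Noor's results: beat Dana, Bruno; lost to Chen, Kamil.
That is 2 wins.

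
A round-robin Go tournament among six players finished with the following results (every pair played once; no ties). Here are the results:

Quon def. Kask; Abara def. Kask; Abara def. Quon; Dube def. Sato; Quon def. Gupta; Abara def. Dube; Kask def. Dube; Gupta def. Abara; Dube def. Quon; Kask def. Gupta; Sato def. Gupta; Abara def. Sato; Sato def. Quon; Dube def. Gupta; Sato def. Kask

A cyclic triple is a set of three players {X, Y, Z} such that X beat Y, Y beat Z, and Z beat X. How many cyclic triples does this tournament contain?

Of the C(6,3) = 20 triples, the cyclic ones are: {Dube, Quon, Kask}; {Dube, Gupta, Abara}; {Dube, Sato, Kask}; {Quon, Gupta, Abara}; {Gupta, Sato, Abara}; {Gupta, Kask, Abara}.
That is 6.

6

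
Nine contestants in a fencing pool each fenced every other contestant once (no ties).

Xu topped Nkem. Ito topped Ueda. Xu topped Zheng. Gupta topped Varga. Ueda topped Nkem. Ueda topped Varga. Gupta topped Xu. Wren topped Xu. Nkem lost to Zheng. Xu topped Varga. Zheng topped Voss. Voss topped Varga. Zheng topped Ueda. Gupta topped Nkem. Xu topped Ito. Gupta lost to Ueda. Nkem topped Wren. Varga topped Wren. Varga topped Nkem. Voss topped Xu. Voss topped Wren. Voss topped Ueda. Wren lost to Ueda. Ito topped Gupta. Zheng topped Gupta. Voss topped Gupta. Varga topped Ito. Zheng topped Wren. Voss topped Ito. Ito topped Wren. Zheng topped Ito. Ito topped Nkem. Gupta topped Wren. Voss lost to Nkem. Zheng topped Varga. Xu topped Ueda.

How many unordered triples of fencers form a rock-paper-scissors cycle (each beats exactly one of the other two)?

16

Win totals: Nkem 2, Gupta 4, Ito 4, Ueda 4, Voss 6, Wren 1, Varga 3, Xu 5, Zheng 7.
A fencer with w wins dominates both others in C(w,2) triples; summing gives 1 + 6 + 6 + 6 + 15 + 0 + 3 + 10 + 21 = 68 transitive triples.
Total triples C(9,3) = 84, so cyclic triples = 84 − 68 = 16.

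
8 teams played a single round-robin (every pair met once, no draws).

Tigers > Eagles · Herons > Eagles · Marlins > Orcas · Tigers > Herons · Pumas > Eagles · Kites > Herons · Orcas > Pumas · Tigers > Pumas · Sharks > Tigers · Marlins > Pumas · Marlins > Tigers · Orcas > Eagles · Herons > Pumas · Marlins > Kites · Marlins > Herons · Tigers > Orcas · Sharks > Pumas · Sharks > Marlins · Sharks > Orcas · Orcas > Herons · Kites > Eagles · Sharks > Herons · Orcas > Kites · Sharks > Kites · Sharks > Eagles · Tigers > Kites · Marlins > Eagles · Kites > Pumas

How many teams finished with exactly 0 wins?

Win totals: Kites 3, Marlins 6, Sharks 7, Orcas 4, Tigers 5, Pumas 1, Herons 2, Eagles 0.
Exactly 0: Eagles — 1 team.

1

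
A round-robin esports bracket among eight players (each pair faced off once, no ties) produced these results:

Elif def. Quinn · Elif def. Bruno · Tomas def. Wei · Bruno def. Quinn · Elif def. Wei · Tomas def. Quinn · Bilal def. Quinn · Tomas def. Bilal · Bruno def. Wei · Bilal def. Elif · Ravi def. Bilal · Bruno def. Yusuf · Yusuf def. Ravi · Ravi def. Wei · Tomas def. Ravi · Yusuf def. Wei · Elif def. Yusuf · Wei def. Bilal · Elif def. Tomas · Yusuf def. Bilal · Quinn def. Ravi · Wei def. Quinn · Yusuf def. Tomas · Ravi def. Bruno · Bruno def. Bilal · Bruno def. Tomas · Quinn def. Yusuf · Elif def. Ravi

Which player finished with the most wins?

Win totals: Bruno 5, Tomas 4, Yusuf 4, Elif 6, Bilal 2, Ravi 3, Quinn 2, Wei 2.
Elif leads with 6 wins (next highest: 5).

Elif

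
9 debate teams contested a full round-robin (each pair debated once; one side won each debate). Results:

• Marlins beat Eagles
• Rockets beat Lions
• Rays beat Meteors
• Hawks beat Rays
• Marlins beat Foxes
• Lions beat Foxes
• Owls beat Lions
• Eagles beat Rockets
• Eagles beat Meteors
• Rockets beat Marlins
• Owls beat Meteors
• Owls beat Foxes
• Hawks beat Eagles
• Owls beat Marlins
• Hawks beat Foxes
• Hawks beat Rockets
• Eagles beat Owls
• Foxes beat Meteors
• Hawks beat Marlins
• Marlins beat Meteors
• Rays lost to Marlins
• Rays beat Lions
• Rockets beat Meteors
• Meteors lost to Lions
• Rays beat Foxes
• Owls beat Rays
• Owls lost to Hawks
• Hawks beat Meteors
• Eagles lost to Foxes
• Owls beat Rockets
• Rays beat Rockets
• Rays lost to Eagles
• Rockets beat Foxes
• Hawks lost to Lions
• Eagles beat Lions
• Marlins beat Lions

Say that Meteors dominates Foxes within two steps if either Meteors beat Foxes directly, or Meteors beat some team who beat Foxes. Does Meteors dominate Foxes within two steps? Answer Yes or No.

No

Meteors did not beat Foxes directly.
Meteors beat no one, so there is no intermediate team.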